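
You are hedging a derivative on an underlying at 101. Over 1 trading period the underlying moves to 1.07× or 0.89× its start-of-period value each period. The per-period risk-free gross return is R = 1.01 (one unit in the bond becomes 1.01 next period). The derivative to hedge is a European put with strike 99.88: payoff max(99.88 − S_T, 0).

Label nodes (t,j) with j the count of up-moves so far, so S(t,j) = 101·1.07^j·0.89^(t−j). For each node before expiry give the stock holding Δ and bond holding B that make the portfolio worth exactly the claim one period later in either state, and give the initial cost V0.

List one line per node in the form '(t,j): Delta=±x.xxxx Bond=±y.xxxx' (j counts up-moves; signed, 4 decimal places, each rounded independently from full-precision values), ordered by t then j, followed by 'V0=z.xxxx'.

(0,0): Delta=-0.5495 Bond=58.7970
V0=3.2970

Under the risk-neutral measure, an up-move has probability p* = (R−d)/(u−d) = 0.6667 and values discount at R = 1.01.
Terminal values V(1,·): V(1,0)=9.9900, V(1,1)=0.0000
  t=0,j=0: stock 101.0000 → up 108.0700 (V=0.0000), down 89.8900 (V=9.9900). Price 3.2970; hedge Δ=-0.5495, bond B=58.7970.
The time-0 hedge costs 3.2970, which is the no-arbitrage price.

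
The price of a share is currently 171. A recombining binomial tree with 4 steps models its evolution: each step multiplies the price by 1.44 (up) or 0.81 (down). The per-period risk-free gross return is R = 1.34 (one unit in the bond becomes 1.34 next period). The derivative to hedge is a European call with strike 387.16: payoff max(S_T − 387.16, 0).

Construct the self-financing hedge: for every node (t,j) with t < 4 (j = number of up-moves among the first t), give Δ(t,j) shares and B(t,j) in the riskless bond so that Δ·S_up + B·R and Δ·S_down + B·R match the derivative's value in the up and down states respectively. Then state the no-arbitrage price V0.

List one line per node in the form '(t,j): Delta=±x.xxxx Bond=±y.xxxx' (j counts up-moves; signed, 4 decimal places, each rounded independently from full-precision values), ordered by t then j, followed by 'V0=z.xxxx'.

(0,0): Delta=0.7733 Bond=-75.0471
(1,0): Delta=0.1194 Bond=-9.9948
(1,1): Delta=0.8426 Bond=-117.6514
(2,0): Delta=0.0000 Bond=0.0000
(2,1): Delta=0.1320 Bond=-15.9201
(2,2): Delta=0.9181 Bond=-184.3950
(3,0): Delta=0.0000 Bond=0.0000
(3,1): Delta=0.0000 Bond=0.0000
(3,2): Delta=0.1461 Bond=-25.3580
(3,3): Delta=1.0000 Bond=-288.9254
V0=57.1787

Under the risk-neutral measure, an up-move has probability p* = (R−d)/(u−d) = 0.8413 and values discount at R = 1.34.
At expiry t=4: V(4,0)=0.0000, V(4,1)=0.0000, V(4,2)=0.0000, V(4,3)=26.4286, V(4,4)=348.1087
Node (3,0) S=90.8764: V=(p*·0.0000+(1−p*)·0.0000)/1.34=0.0000; Δ=(0.0000−0.0000)/(130.8620−73.6099)=0.0000; B=V−Δ·S=0.0000
Node (3,1) S=161.5581: V=(p*·0.0000+(1−p*)·0.0000)/1.34=0.0000; Δ=(0.0000−0.0000)/(232.6436−130.8620)=0.0000; B=V−Δ·S=0.0000
Node (3,2) S=287.2143: V=(p*·26.4286+(1−p*)·0.0000)/1.34=16.5923; Δ=(26.4286−0.0000)/(413.5886−232.6436)=0.1461; B=V−Δ·S=-25.3580
Node (3,3) S=510.6033: V=(p*·348.1087+(1−p*)·26.4286)/1.34=221.6779; Δ=(348.1087−26.4286)/(735.2687−413.5886)=1.0000; B=V−Δ·S=-288.9254
Node (2,0) S=112.1931: V=(p*·0.0000+(1−p*)·0.0000)/1.34=0.0000; Δ=(0.0000−0.0000)/(161.5581−90.8764)=0.0000; B=V−Δ·S=0.0000
Node (2,1) S=199.4544: V=(p*·16.5923+(1−p*)·0.0000)/1.34=10.4168; Δ=(16.5923−0.0000)/(287.2143−161.5581)=0.1320; B=V−Δ·S=-15.9201
Node (2,2) S=354.5856: V=(p*·221.6779+(1−p*)·16.5923)/1.34=141.1378; Δ=(221.6779−16.5923)/(510.6033−287.2143)=0.9181; B=V−Δ·S=-184.3950
Node (1,0) S=138.5100: V=(p*·10.4168+(1−p*)·0.0000)/1.34=6.5398; Δ=(10.4168−0.0000)/(199.4544−112.1931)=0.1194; B=V−Δ·S=-9.9948
Node (1,1) S=246.2400: V=(p*·141.1378+(1−p*)·10.4168)/1.34=89.8421; Δ=(141.1378−10.4168)/(354.5856−199.4544)=0.8426; B=V−Δ·S=-117.6514
Node (0,0) S=171.0000: V=(p*·89.8421+(1−p*)·6.5398)/1.34=57.1787; Δ=(89.8421−6.5398)/(246.2400−138.5100)=0.7733; B=V−Δ·S=-75.0471
Self-financing check: at every node Δ·S+B equals the discounted successor values.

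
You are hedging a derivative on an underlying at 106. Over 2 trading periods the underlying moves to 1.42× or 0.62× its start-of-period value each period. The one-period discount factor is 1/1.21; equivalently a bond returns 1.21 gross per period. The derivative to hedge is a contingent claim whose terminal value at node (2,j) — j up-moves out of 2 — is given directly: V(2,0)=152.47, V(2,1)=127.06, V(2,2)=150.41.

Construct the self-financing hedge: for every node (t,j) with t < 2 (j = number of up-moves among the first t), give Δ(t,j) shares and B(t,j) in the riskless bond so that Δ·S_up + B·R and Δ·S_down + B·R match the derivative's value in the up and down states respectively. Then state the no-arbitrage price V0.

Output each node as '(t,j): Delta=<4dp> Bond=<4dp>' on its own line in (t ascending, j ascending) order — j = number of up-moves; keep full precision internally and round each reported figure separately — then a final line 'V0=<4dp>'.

No-arbitrage ⇒ martingale measure with p* = (R−d)/(u−d) = 0.7375.
Payoff layer (t=2): V(2,0)=152.4700, V(2,1)=127.0600, V(2,2)=150.4100
Node (1,0) S=65.7200: V=(p*·127.0600+(1−p*)·152.4700)/1.21=110.5208; Δ=(127.0600−152.4700)/(93.3224−40.7464)=-0.4833; B=V−Δ·S=142.2833
Node (1,1) S=150.5200: V=(p*·150.4100+(1−p*)·127.0600)/1.21=119.2402; Δ=(150.4100−127.0600)/(213.7384−93.3224)=0.1939; B=V−Δ·S=90.0527
Node (0,0) S=106.0000: V=(p*·119.2402+(1−p*)·110.5208)/1.21=96.6540; Δ=(119.2402−110.5208)/(150.5200−65.7200)=0.1028; B=V−Δ·S=85.7547
Each (Δ,B) replicates both successor values, so the strategy is self-financing and V0 is arbitrage-free.

(0,0): Delta=0.1028 Bond=85.7547
(1,0): Delta=-0.4833 Bond=142.2833
(1,1): Delta=0.1939 Bond=90.0527
V0=96.6540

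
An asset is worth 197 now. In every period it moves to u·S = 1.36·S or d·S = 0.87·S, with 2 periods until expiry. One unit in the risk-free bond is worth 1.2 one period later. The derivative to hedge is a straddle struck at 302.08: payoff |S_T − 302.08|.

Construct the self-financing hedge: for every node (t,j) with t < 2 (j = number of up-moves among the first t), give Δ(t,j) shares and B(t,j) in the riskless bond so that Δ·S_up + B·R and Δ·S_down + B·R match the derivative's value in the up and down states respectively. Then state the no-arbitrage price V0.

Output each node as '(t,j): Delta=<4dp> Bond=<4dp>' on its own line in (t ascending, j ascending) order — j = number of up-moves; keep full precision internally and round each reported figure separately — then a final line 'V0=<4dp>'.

(0,0): Delta=-0.2757 Bond=106.3266
(1,0): Delta=-1.0000 Bond=251.7333
(1,1): Delta=-0.0510 Bond=67.4022
V0=52.0179

The replicating-portfolio and risk-neutral prices coincide; use p* = (1.2−0.87)/(1.36−0.87) = 0.6735 for the latter.
Payoff layer (t=2): V(2,0)=152.9707, V(2,1)=68.9896, V(2,2)=62.2912
  t=1,j=0: stock 171.3900 → up 233.0904 (V=68.9896), down 149.1093 (V=152.9707). Price 80.3433; hedge Δ=-1.0000, bond B=251.7333.
  t=1,j=1: stock 267.9200 → up 364.3712 (V=62.2912), down 233.0904 (V=68.9896). Price 53.7320; hedge Δ=-0.0510, bond B=67.4022.
  t=0,j=0: stock 197.0000 → up 267.9200 (V=53.7320), down 171.3900 (V=80.3433). Price 52.0179; hedge Δ=-0.2757, bond B=106.3266.
Root portfolio cost Δ·197+B reproduces V0=52.0179.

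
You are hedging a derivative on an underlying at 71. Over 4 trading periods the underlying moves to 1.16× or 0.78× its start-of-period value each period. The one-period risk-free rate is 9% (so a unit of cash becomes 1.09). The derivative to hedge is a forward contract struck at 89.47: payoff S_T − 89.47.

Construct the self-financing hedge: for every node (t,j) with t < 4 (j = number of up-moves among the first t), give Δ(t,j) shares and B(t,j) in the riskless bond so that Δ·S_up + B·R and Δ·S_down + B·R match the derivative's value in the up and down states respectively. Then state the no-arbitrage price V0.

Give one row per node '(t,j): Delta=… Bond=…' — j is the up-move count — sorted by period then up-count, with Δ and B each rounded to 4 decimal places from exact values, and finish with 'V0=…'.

No-arbitrage ⇒ martingale measure with p* = (R−d)/(u−d) = 0.8158.
At expiry t=4: V(4,0)=-63.1893, V(4,1)=-50.3859, V(4,2)=-31.3449, V(4,3)=-3.0276, V(4,4)=39.0854
  t=3,j=0: stock 33.6932 → up 39.0841 (V=-50.3859), down 26.2807 (V=-63.1893). Price -48.3894; hedge Δ=1.0000, bond B=-82.0826.
  t=3,j=1: stock 50.1078 → up 58.1251 (V=-31.3449), down 39.0841 (V=-50.3859). Price -31.9747; hedge Δ=1.0000, bond B=-82.0826.
  t=3,j=2: stock 74.5193 → up 86.4424 (V=-3.0276), down 58.1251 (V=-31.3449). Price -7.5632; hedge Δ=1.0000, bond B=-82.0826.
  t=3,j=3: stock 110.8236 → up 128.5554 (V=39.0854), down 86.4424 (V=-3.0276). Price 28.7410; hedge Δ=1.0000, bond B=-82.0826.
  t=2,j=0: stock 43.1964 → up 50.1078 (V=-31.9747), down 33.6932 (V=-48.3894). Price -32.1087; hedge Δ=1.0000, bond B=-75.3051.
  t=2,j=1: stock 64.2408 → up 74.5193 (V=-7.5632), down 50.1078 (V=-31.9747). Price -11.0643; hedge Δ=1.0000, bond B=-75.3051.
  t=2,j=2: stock 95.5376 → up 110.8236 (V=28.7410), down 74.5193 (V=-7.5632). Price 20.2325; hedge Δ=1.0000, bond B=-75.3051.
  t=1,j=0: stock 55.3800 → up 64.2408 (V=-11.0643), down 43.1964 (V=-32.1087). Price -13.7073; hedge Δ=1.0000, bond B=-69.0873.
  t=1,j=1: stock 82.3600 → up 95.5376 (V=20.2325), down 64.2408 (V=-11.0643). Price 13.2727; hedge Δ=1.0000, bond B=-69.0873.
  t=0,j=0: stock 71.0000 → up 82.3600 (V=13.2727), down 55.3800 (V=-13.7073). Price 7.6172; hedge Δ=1.0000, bond B=-63.3828.
Check: Δ(0,0)·S0 + B(0,0) = 7.6172 = V0.

(0,0): Delta=1.0000 Bond=-63.3828
(1,0): Delta=1.0000 Bond=-69.0873
(1,1): Delta=1.0000 Bond=-69.0873
(2,0): Delta=1.0000 Bond=-75.3051
(2,1): Delta=1.0000 Bond=-75.3051
(2,2): Delta=1.0000 Bond=-75.3051
(3,0): Delta=1.0000 Bond=-82.0826
(3,1): Delta=1.0000 Bond=-82.0826
(3,2): Delta=1.0000 Bond=-82.0826
(3,3): Delta=1.0000 Bond=-82.0826
V0=7.6172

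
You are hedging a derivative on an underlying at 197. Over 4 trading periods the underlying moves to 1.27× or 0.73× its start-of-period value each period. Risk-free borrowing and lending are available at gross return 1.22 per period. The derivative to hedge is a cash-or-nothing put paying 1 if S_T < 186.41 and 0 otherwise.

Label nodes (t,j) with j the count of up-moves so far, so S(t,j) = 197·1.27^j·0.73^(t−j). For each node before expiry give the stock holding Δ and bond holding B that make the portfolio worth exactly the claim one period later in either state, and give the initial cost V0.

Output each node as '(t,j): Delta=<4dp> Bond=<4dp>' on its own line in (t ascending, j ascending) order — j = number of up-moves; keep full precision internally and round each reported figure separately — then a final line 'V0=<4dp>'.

Risk-neutral probability p* = (R−d)/(u−d) = (1.22−0.73)/(1.27−0.73) = 0.9074.
Terminal payoffs: V(4,0)=1.0000, V(4,1)=1.0000, V(4,2)=1.0000, V(4,3)=0.0000, V(4,4)=0.0000
(3,0): S=76.6363. Δ = (V_up−V_dn)/(S_up−S_dn) = (1.0000−1.0000)/(97.3282−55.9445) = 0.0000. V = [p*·1.0000 + (1−p*)·1.0000]/1.22 = 0.8197. B = V − Δ·S = 0.8197.
(3,1): S=133.3263. Δ = (V_up−V_dn)/(S_up−S_dn) = (1.0000−1.0000)/(169.3243−97.3282) = 0.0000. V = [p*·1.0000 + (1−p*)·1.0000]/1.22 = 0.8197. B = V − Δ·S = 0.8197.
(3,2): S=231.9511. Δ = (V_up−V_dn)/(S_up−S_dn) = (0.0000−1.0000)/(294.5780−169.3243) = -0.0080. V = [p*·0.0000 + (1−p*)·1.0000]/1.22 = 0.0759. B = V − Δ·S = 1.9277.
(3,3): S=403.5315. Δ = (V_up−V_dn)/(S_up−S_dn) = (0.0000−0.0000)/(512.4849−294.5780) = 0.0000. V = [p*·0.0000 + (1−p*)·0.0000]/1.22 = 0.0000. B = V − Δ·S = 0.0000.
(2,0): S=104.9813. Δ = (V_up−V_dn)/(S_up−S_dn) = (0.8197−0.8197)/(133.3263−76.6363) = 0.0000. V = [p*·0.8197 + (1−p*)·0.8197]/1.22 = 0.6719. B = V − Δ·S = 0.6719.
(2,1): S=182.6387. Δ = (V_up−V_dn)/(S_up−S_dn) = (0.0759−0.8197)/(231.9511−133.3263) = -0.0075. V = [p*·0.0759 + (1−p*)·0.8197]/1.22 = 0.1187. B = V − Δ·S = 1.4960.
(2,2): S=317.7413. Δ = (V_up−V_dn)/(S_up−S_dn) = (0.0000−0.0759)/(403.5315−231.9511) = -0.0004. V = [p*·0.0000 + (1−p*)·0.0759]/1.22 = 0.0058. B = V − Δ·S = 0.1463.
(1,0): S=143.8100. Δ = (V_up−V_dn)/(S_up−S_dn) = (0.1187−0.6719)/(182.6387−104.9813) = -0.0071. V = [p*·0.1187 + (1−p*)·0.6719]/1.22 = 0.1392. B = V − Δ·S = 1.1637.
(1,1): S=250.1900. Δ = (V_up−V_dn)/(S_up−S_dn) = (0.0058−0.1187)/(317.7413−182.6387) = -0.0008. V = [p*·0.0058 + (1−p*)·0.1187]/1.22 = 0.0133. B = V − Δ·S = 0.2224.
(0,0): S=197.0000. Δ = (V_up−V_dn)/(S_up−S_dn) = (0.0133−0.1392)/(250.1900−143.8100) = -0.0012. V = [p*·0.0133 + (1−p*)·0.1392]/1.22 = 0.0205. B = V − Δ·S = 0.2537.
Each (Δ,B) replicates both successor values, so the strategy is self-financing and V0 is arbitrage-free.

(0,0): Delta=-0.0012 Bond=0.2537
(1,0): Delta=-0.0071 Bond=1.1637
(1,1): Delta=-0.0008 Bond=0.2224
(2,0): Delta=0.0000 Bond=0.6719
(2,1): Delta=-0.0075 Bond=1.4960
(2,2): Delta=-0.0004 Bond=0.1463
(3,0): Delta=0.0000 Bond=0.8197
(3,1): Delta=0.0000 Bond=0.8197
(3,2): Delta=-0.0080 Bond=1.9277
(3,3): Delta=0.0000 Bond=0.0000
V0=0.0205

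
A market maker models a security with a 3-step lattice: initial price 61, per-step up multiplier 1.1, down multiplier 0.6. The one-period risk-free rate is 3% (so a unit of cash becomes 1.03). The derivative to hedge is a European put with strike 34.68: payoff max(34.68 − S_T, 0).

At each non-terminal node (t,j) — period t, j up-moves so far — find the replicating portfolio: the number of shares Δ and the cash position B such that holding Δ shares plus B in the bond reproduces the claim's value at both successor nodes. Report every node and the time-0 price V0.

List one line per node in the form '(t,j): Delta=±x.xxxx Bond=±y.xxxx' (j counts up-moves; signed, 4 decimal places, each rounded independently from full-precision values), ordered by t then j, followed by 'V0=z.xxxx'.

The replicating-portfolio and risk-neutral prices coincide; use p* = (1.03−0.6)/(1.1−0.6) = 0.8600 for the latter.
Terminal payoffs: V(3,0)=21.5040, V(3,1)=10.5240, V(3,2)=0.0000, V(3,3)=0.0000
(2,0): S=21.9600. Δ = (V_up−V_dn)/(S_up−S_dn) = (10.5240−21.5040)/(24.1560−13.1760) = -1.0000. V = [p*·10.5240 + (1−p*)·21.5040]/1.03 = 11.7099. B = V − Δ·S = 33.6699.
(2,1): S=40.2600. Δ = (V_up−V_dn)/(S_up−S_dn) = (0.0000−10.5240)/(44.2860−24.1560) = -0.5228. V = [p*·0.0000 + (1−p*)·10.5240]/1.03 = 1.4304. B = V − Δ·S = 22.4784.
(2,2): S=73.8100. Δ = (V_up−V_dn)/(S_up−S_dn) = (0.0000−0.0000)/(81.1910−44.2860) = 0.0000. V = [p*·0.0000 + (1−p*)·0.0000]/1.03 = 0.0000. B = V − Δ·S = 0.0000.
(1,0): S=36.6000. Δ = (V_up−V_dn)/(S_up−S_dn) = (1.4304−11.7099)/(40.2600−21.9600) = -0.5617. V = [p*·1.4304 + (1−p*)·11.7099]/1.03 = 2.7860. B = V − Δ·S = 23.3449.
(1,1): S=67.1000. Δ = (V_up−V_dn)/(S_up−S_dn) = (0.0000−1.4304)/(73.8100−40.2600) = -0.0426. V = [p*·0.0000 + (1−p*)·1.4304]/1.03 = 0.1944. B = V − Δ·S = 3.0553.
(0,0): S=61.0000. Δ = (V_up−V_dn)/(S_up−S_dn) = (0.1944−2.7860)/(67.1000−36.6000) = -0.0850. V = [p*·0.1944 + (1−p*)·2.7860]/1.03 = 0.5410. B = V − Δ·S = 5.7241.
Root portfolio cost Δ·61+B reproduces V0=0.5410.

(0,0): Delta=-0.0850 Bond=5.7241
(1,0): Delta=-0.5617 Bond=23.3449
(1,1): Delta=-0.0426 Bond=3.0553
(2,0): Delta=-1.0000 Bond=33.6699
(2,1): Delta=-0.5228 Bond=22.4784
(2,2): Delta=0.0000 Bond=0.0000
V0=0.5410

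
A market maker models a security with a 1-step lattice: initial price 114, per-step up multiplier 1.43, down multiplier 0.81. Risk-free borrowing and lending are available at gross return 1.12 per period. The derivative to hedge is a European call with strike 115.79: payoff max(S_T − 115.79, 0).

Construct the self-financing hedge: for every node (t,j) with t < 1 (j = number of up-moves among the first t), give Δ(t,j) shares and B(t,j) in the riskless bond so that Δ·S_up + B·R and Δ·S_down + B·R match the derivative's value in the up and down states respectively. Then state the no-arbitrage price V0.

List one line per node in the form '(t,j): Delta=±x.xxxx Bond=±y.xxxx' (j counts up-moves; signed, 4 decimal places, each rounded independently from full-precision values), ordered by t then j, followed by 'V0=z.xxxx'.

(0,0): Delta=0.6682 Bond=-55.0926
V0=21.0848

Under the risk-neutral measure, an up-move has probability p* = (R−d)/(u−d) = 0.5000 and values discount at R = 1.12.
Terminal payoffs: V(1,0)=0.0000, V(1,1)=47.2300
(0,0): S=114.0000. Δ = (V_up−V_dn)/(S_up−S_dn) = (47.2300−0.0000)/(163.0200−92.3400) = 0.6682. V = [p*·47.2300 + (1−p*)·0.0000]/1.12 = 21.0848. B = V − Δ·S = -55.0926.
Self-financing check: at every node Δ·S+B equals the discounted successor values.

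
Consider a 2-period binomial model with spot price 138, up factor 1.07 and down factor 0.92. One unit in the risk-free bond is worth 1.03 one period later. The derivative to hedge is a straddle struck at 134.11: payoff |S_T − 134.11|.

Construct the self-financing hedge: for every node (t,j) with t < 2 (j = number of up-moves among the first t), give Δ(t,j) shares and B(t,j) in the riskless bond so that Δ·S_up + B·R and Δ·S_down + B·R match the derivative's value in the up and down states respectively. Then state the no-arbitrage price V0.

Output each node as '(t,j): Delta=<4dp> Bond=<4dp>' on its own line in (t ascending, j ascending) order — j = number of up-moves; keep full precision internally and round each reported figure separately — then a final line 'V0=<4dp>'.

Under the risk-neutral measure, an up-move has probability p* = (R−d)/(u−d) = 0.7333 and values discount at R = 1.03.
Terminal values V(2,·): V(2,0)=17.3068, V(2,1)=1.7372, V(2,2)=23.8862
Node (1,0) S=126.9600: V=(p*·1.7372+(1−p*)·17.3068)/1.03=5.7176; Δ=(1.7372−17.3068)/(135.8472−116.8032)=-0.8176; B=V−Δ·S=109.5149
Node (1,1) S=147.6600: V=(p*·23.8862+(1−p*)·1.7372)/1.03=17.4561; Δ=(23.8862−1.7372)/(157.9962−135.8472)=1.0000; B=V−Δ·S=-130.2039
Node (0,0) S=138.0000: V=(p*·17.4561+(1−p*)·5.7176)/1.03=13.9086; Δ=(17.4561−5.7176)/(147.6600−126.9600)=0.5671; B=V−Δ·S=-64.3484
Self-financing check: at every node Δ·S+B equals the discounted successor values.

(0,0): Delta=0.5671 Bond=-64.3484
(1,0): Delta=-0.8176 Bond=109.5149
(1,1): Delta=1.0000 Bond=-130.2039
V0=13.9086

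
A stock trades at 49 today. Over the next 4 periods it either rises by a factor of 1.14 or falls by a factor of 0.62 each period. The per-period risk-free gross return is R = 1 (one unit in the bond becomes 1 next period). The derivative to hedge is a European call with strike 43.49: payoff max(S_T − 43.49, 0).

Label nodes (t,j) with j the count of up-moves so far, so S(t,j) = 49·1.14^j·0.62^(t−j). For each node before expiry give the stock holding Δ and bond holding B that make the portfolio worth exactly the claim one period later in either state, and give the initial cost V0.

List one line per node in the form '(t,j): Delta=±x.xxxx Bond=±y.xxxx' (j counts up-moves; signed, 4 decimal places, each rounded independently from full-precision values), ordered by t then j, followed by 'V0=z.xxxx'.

(0,0): Delta=0.6039 Bond=-17.7532
(1,0): Delta=0.0514 Bond=-0.9674
(1,1): Delta=0.7146 Bond=-23.9375
(2,0): Delta=0.0000 Bond=0.0000
(2,1): Delta=0.0616 Bond=-1.3238
(2,2): Delta=0.8454 Bond=-32.2689
(3,0): Delta=0.0000 Bond=0.0000
(3,1): Delta=0.0000 Bond=0.0000
(3,2): Delta=0.0740 Bond=-1.8115
(3,3): Delta=1.0000 Bond=-43.4900
V0=11.8373

Under the risk-neutral measure, an up-move has probability p* = (R−d)/(u−d) = 0.7308 and values discount at R = 1.
Payoff layer (t=4): V(4,0)=0.0000, V(4,1)=0.0000, V(4,2)=0.0000, V(4,3)=1.5193, V(4,4)=39.2690
Node (3,0) S=11.6781: V=(p*·0.0000+(1−p*)·0.0000)/1=0.0000; Δ=(0.0000−0.0000)/(13.3130−7.2404)=0.0000; B=V−Δ·S=0.0000
Node (3,1) S=21.4726: V=(p*·0.0000+(1−p*)·0.0000)/1=0.0000; Δ=(0.0000−0.0000)/(24.4787−13.3130)=0.0000; B=V−Δ·S=0.0000
Node (3,2) S=39.4818: V=(p*·1.5193+(1−p*)·0.0000)/1=1.1103; Δ=(1.5193−0.0000)/(45.0093−24.4787)=0.0740; B=V−Δ·S=-1.8115
Node (3,3) S=72.5957: V=(p*·39.2690+(1−p*)·1.5193)/1=29.1057; Δ=(39.2690−1.5193)/(82.7590−45.0093)=1.0000; B=V−Δ·S=-43.4900
Node (2,0) S=18.8356: V=(p*·0.0000+(1−p*)·0.0000)/1=0.0000; Δ=(0.0000−0.0000)/(21.4726−11.6781)=0.0000; B=V−Δ·S=0.0000
Node (2,1) S=34.6332: V=(p*·1.1103+(1−p*)·0.0000)/1=0.8113; Δ=(1.1103−0.0000)/(39.4818−21.4726)=0.0616; B=V−Δ·S=-1.3238
Node (2,2) S=63.6804: V=(p*·29.1057+(1−p*)·1.1103)/1=21.5684; Δ=(29.1057−1.1103)/(72.5957−39.4818)=0.8454; B=V−Δ·S=-32.2689
Node (1,0) S=30.3800: V=(p*·0.8113+(1−p*)·0.0000)/1=0.5929; Δ=(0.8113−0.0000)/(34.6332−18.8356)=0.0514; B=V−Δ·S=-0.9674
Node (1,1) S=55.8600: V=(p*·21.5684+(1−p*)·0.8113)/1=15.9800; Δ=(21.5684−0.8113)/(63.6804−34.6332)=0.7146; B=V−Δ·S=-23.9375
Node (0,0) S=49.0000: V=(p*·15.9800+(1−p*)·0.5929)/1=11.8373; Δ=(15.9800−0.5929)/(55.8600−30.3800)=0.6039; B=V−Δ·S=-17.7532
Self-financing check: at every node Δ·S+B equals the discounted successor values.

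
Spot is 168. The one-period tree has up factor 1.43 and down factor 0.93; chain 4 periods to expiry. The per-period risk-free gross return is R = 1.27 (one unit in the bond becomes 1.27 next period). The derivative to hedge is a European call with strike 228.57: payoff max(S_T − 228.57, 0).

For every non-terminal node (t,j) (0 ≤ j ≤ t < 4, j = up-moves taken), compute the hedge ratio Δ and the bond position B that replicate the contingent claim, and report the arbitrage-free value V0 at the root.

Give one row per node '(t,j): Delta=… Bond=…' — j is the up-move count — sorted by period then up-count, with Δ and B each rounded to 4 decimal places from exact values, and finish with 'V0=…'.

(0,0): Delta=0.9442 Bond=-76.8695
(1,0): Delta=0.8231 Bond=-78.6906
(1,1): Delta=0.9813 Bond=-106.5341
(2,0): Delta=0.5053 Bond=-53.7636
(2,1): Delta=0.9203 Bond=-121.6658
(2,2): Delta=1.0000 Bond=-141.7137
(3,0): Delta=0.0000 Bond=0.0000
(3,1): Delta=0.6599 Bond=-100.4115
(3,2): Delta=1.0000 Bond=-179.9764
(3,3): Delta=1.0000 Bond=-179.9764
V0=81.7626

No-arbitrage ⇒ martingale measure with p* = (R−d)/(u−d) = 0.6800.
Terminal payoffs: V(4,0)=0.0000, V(4,1)=0.0000, V(4,2)=68.5605, V(4,3)=228.3081, V(4,4)=473.9415
(3,0): S=135.1320. Δ = (V_up−V_dn)/(S_up−S_dn) = (0.0000−0.0000)/(193.2387−125.6727) = 0.0000. V = [p*·0.0000 + (1−p*)·0.0000]/1.27 = 0.0000. B = V − Δ·S = 0.0000.
(3,1): S=207.7836. Δ = (V_up−V_dn)/(S_up−S_dn) = (68.5605−0.0000)/(297.1305−193.2387) = 0.6599. V = [p*·68.5605 + (1−p*)·0.0000]/1.27 = 36.7096. B = V − Δ·S = -100.4115.
(3,2): S=319.4952. Δ = (V_up−V_dn)/(S_up−S_dn) = (228.3081−68.5605)/(456.8781−297.1305) = 1.0000. V = [p*·228.3081 + (1−p*)·68.5605]/1.27 = 139.5188. B = V − Δ·S = -179.9764.
(3,3): S=491.2668. Δ = (V_up−V_dn)/(S_up−S_dn) = (473.9415−228.3081)/(702.5115−456.8781) = 1.0000. V = [p*·473.9415 + (1−p*)·228.3081]/1.27 = 311.2904. B = V − Δ·S = -179.9764.
(2,0): S=145.3032. Δ = (V_up−V_dn)/(S_up−S_dn) = (36.7096−0.0000)/(207.7836−135.1320) = 0.5053. V = [p*·36.7096 + (1−p*)·0.0000]/1.27 = 19.6555. B = V − Δ·S = -53.7636.
(2,1): S=223.4232. Δ = (V_up−V_dn)/(S_up−S_dn) = (139.5188−36.7096)/(319.4952−207.7836) = 0.9203. V = [p*·139.5188 + (1−p*)·36.7096]/1.27 = 83.9526. B = V − Δ·S = -121.6658.
(2,2): S=343.5432. Δ = (V_up−V_dn)/(S_up−S_dn) = (311.2904−139.5188)/(491.2668−319.4952) = 1.0000. V = [p*·311.2904 + (1−p*)·139.5188]/1.27 = 201.8295. B = V − Δ·S = -141.7137.
(1,0): S=156.2400. Δ = (V_up−V_dn)/(S_up−S_dn) = (83.9526−19.6555)/(223.4232−145.3032) = 0.8231. V = [p*·83.9526 + (1−p*)·19.6555]/1.27 = 49.9036. B = V − Δ·S = -78.6906.
(1,1): S=240.2400. Δ = (V_up−V_dn)/(S_up−S_dn) = (201.8295−83.9526)/(343.5432−223.4232) = 0.9813. V = [p*·201.8295 + (1−p*)·83.9526]/1.27 = 129.2196. B = V − Δ·S = -106.5341.
(0,0): S=168.0000. Δ = (V_up−V_dn)/(S_up−S_dn) = (129.2196−49.9036)/(240.2400−156.2400) = 0.9442. V = [p*·129.2196 + (1−p*)·49.9036]/1.27 = 81.7626. B = V − Δ·S = -76.8695.
Each (Δ,B) replicates both successor values, so the strategy is self-financing and V0 is arbitrage-free.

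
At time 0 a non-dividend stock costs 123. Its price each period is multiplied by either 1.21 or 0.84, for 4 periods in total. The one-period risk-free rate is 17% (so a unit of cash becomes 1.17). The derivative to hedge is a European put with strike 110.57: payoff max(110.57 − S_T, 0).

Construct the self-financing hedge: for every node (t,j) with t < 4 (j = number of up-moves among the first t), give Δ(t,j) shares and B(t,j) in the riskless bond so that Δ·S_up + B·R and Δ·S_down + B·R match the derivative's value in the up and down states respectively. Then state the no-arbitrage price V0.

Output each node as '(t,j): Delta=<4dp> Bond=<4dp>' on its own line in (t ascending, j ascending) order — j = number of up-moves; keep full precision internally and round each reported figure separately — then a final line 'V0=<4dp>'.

The replicating-portfolio and risk-neutral prices coincide; use p* = (1.17−0.84)/(1.21−0.84) = 0.8919 for the latter.
Payoff layer (t=4): V(4,0)=49.3318, V(4,1)=22.3579, V(4,2)=0.0000, V(4,3)=0.0000, V(4,4)=0.0000
(3,0): S=72.9026. Δ = (V_up−V_dn)/(S_up−S_dn) = (22.3579−49.3318)/(88.2121−61.2382) = -1.0000. V = [p*·22.3579 + (1−p*)·49.3318]/1.17 = 21.6017. B = V − Δ·S = 94.5043.
(3,1): S=105.0144. Δ = (V_up−V_dn)/(S_up−S_dn) = (0.0000−22.3579)/(127.0675−88.2121) = -0.5754. V = [p*·0.0000 + (1−p*)·22.3579]/1.17 = 2.0659. B = V − Δ·S = 62.4925.
(3,2): S=151.2708. Δ = (V_up−V_dn)/(S_up−S_dn) = (0.0000−0.0000)/(183.0377−127.0675) = 0.0000. V = [p*·0.0000 + (1−p*)·0.0000]/1.17 = 0.0000. B = V − Δ·S = 0.0000.
(3,3): S=217.9020. Δ = (V_up−V_dn)/(S_up−S_dn) = (0.0000−0.0000)/(263.6614−183.0377) = 0.0000. V = [p*·0.0000 + (1−p*)·0.0000]/1.17 = 0.0000. B = V − Δ·S = 0.0000.
(2,0): S=86.7888. Δ = (V_up−V_dn)/(S_up−S_dn) = (2.0659−21.6017)/(105.0144−72.9026) = -0.6084. V = [p*·2.0659 + (1−p*)·21.6017]/1.17 = 3.5708. B = V − Δ·S = 56.3703.
(2,1): S=125.0172. Δ = (V_up−V_dn)/(S_up−S_dn) = (0.0000−2.0659)/(151.2708−105.0144) = -0.0447. V = [p*·0.0000 + (1−p*)·2.0659]/1.17 = 0.1909. B = V − Δ·S = 5.7743.
(2,2): S=180.0843. Δ = (V_up−V_dn)/(S_up−S_dn) = (0.0000−0.0000)/(217.9020−151.2708) = 0.0000. V = [p*·0.0000 + (1−p*)·0.0000]/1.17 = 0.0000. B = V − Δ·S = 0.0000.
(1,0): S=103.3200. Δ = (V_up−V_dn)/(S_up−S_dn) = (0.1909−3.5708)/(125.0172−86.7888) = -0.0884. V = [p*·0.1909 + (1−p*)·3.5708]/1.17 = 0.4755. B = V − Δ·S = 9.6104.
(1,1): S=148.8300. Δ = (V_up−V_dn)/(S_up−S_dn) = (0.0000−0.1909)/(180.0843−125.0172) = -0.0035. V = [p*·0.0000 + (1−p*)·0.1909]/1.17 = 0.0176. B = V − Δ·S = 0.5335.
(0,0): S=123.0000. Δ = (V_up−V_dn)/(S_up−S_dn) = (0.0176−0.4755)/(148.8300−103.3200) = -0.0101. V = [p*·0.0176 + (1−p*)·0.4755]/1.17 = 0.0574. B = V − Δ·S = 1.2947.
Check: Δ(0,0)·S0 + B(0,0) = 0.0574 = V0.

(0,0): Delta=-0.0101 Bond=1.2947
(1,0): Delta=-0.0884 Bond=9.6104
(1,1): Delta=-0.0035 Bond=0.5335
(2,0): Delta=-0.6084 Bond=56.3703
(2,1): Delta=-0.0447 Bond=5.7743
(2,2): Delta=0.0000 Bond=0.0000
(3,0): Delta=-1.0000 Bond=94.5043
(3,1): Delta=-0.5754 Bond=62.4925
(3,2): Delta=0.0000 Bond=0.0000
(3,3): Delta=0.0000 Bond=0.0000
V0=0.0574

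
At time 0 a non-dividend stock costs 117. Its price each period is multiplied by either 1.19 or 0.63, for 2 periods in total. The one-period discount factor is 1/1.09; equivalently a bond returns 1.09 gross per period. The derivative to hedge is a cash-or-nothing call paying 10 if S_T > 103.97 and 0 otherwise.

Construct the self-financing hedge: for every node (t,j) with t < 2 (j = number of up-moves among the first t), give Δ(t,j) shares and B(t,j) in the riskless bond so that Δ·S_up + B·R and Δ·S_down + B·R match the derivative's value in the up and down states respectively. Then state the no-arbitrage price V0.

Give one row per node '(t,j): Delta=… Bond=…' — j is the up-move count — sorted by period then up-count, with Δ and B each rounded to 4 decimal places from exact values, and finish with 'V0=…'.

(0,0): Delta=0.1150 Bond=-7.7780
(1,0): Delta=0.0000 Bond=0.0000
(1,1): Delta=0.1283 Bond=-10.3211
V0=5.6792

No-arbitrage ⇒ martingale measure with p* = (R−d)/(u−d) = 0.8214.
Payoff layer (t=2): V(2,0)=0.0000, V(2,1)=0.0000, V(2,2)=10.0000
  t=1,j=0: stock 73.7100 → up 87.7149 (V=0.0000), down 46.4373 (V=0.0000). Price 0.0000; hedge Δ=0.0000, bond B=0.0000.
  t=1,j=1: stock 139.2300 → up 165.6837 (V=10.0000), down 87.7149 (V=0.0000). Price 7.5360; hedge Δ=0.1283, bond B=-10.3211.
  t=0,j=0: stock 117.0000 → up 139.2300 (V=7.5360), down 73.7100 (V=0.0000). Price 5.6792; hedge Δ=0.1150, bond B=-7.7780.
The time-0 hedge costs 5.6792, which is the no-arbitrage price.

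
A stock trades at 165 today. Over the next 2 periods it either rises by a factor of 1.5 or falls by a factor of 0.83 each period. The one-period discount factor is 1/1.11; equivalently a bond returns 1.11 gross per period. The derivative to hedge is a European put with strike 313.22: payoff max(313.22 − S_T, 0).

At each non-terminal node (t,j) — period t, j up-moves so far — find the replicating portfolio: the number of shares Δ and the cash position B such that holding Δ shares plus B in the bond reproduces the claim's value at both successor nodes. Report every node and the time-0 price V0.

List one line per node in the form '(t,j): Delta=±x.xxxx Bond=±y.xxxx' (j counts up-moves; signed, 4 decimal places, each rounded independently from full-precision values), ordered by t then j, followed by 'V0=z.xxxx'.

(0,0): Delta=-0.8024 Bond=229.8330
(1,0): Delta=-1.0000 Bond=282.1802
(1,1): Delta=-0.6501 Bond=217.4163
V0=97.4421

No-arbitrage ⇒ martingale measure with p* = (R−d)/(u−d) = 0.4179.
Payoff layer (t=2): V(2,0)=199.5515, V(2,1)=107.7950, V(2,2)=0.0000
(1,0): S=136.9500. Δ = (V_up−V_dn)/(S_up−S_dn) = (107.7950−199.5515)/(205.4250−113.6685) = -1.0000. V = [p*·107.7950 + (1−p*)·199.5515]/1.11 = 145.2302. B = V − Δ·S = 282.1802.
(1,1): S=247.5000. Δ = (V_up−V_dn)/(S_up−S_dn) = (0.0000−107.7950)/(371.2500−205.4250) = -0.6501. V = [p*·0.0000 + (1−p*)·107.7950]/1.11 = 56.5282. B = V − Δ·S = 217.4163.
(0,0): S=165.0000. Δ = (V_up−V_dn)/(S_up−S_dn) = (56.5282−145.2302)/(247.5000−136.9500) = -0.8024. V = [p*·56.5282 + (1−p*)·145.2302]/1.11 = 97.4421. B = V − Δ·S = 229.8330.
Each (Δ,B) replicates both successor values, so the strategy is self-financing and V0 is arbitrage-free.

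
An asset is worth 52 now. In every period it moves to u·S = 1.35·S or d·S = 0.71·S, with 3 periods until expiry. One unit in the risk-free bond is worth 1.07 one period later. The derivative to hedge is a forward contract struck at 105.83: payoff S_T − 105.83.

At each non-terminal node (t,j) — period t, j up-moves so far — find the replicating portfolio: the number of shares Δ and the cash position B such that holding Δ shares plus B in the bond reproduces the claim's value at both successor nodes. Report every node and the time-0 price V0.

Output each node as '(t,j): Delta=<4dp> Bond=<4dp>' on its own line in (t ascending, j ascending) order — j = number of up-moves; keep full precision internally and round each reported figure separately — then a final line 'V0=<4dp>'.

(0,0): Delta=1.0000 Bond=-86.3888
(1,0): Delta=1.0000 Bond=-92.4360
(1,1): Delta=1.0000 Bond=-92.4360
(2,0): Delta=1.0000 Bond=-98.9065
(2,1): Delta=1.0000 Bond=-98.9065
(2,2): Delta=1.0000 Bond=-98.9065
V0=-34.3888

The replicating-portfolio and risk-neutral prices coincide; use p* = (1.07−0.71)/(1.35−0.71) = 0.5625 for the latter.
Payoff layer (t=3): V(3,0)=-87.2186, V(3,1)=-70.4422, V(3,2)=-38.5433, V(3,3)=22.1095
(2,0): S=26.2132. Δ = (V_up−V_dn)/(S_up−S_dn) = (-70.4422−-87.2186)/(35.3878−18.6114) = 1.0000. V = [p*·-70.4422 + (1−p*)·-87.2186]/1.07 = -72.6933. B = V − Δ·S = -98.9065.
(2,1): S=49.8420. Δ = (V_up−V_dn)/(S_up−S_dn) = (-38.5433−-70.4422)/(67.2867−35.3878) = 1.0000. V = [p*·-38.5433 + (1−p*)·-70.4422]/1.07 = -49.0645. B = V − Δ·S = -98.9065.
(2,2): S=94.7700. Δ = (V_up−V_dn)/(S_up−S_dn) = (22.1095−-38.5433)/(127.9395−67.2867) = 1.0000. V = [p*·22.1095 + (1−p*)·-38.5433]/1.07 = -4.1365. B = V − Δ·S = -98.9065.
(1,0): S=36.9200. Δ = (V_up−V_dn)/(S_up−S_dn) = (-49.0645−-72.6933)/(49.8420−26.2132) = 1.0000. V = [p*·-49.0645 + (1−p*)·-72.6933]/1.07 = -55.5160. B = V − Δ·S = -92.4360.
(1,1): S=70.2000. Δ = (V_up−V_dn)/(S_up−S_dn) = (-4.1365−-49.0645)/(94.7700−49.8420) = 1.0000. V = [p*·-4.1365 + (1−p*)·-49.0645]/1.07 = -22.2360. B = V − Δ·S = -92.4360.
(0,0): S=52.0000. Δ = (V_up−V_dn)/(S_up−S_dn) = (-22.2360−-55.5160)/(70.2000−36.9200) = 1.0000. V = [p*·-22.2360 + (1−p*)·-55.5160]/1.07 = -34.3888. B = V − Δ·S = -86.3888.
The time-0 hedge costs -34.3888, which is the no-arbitrage price.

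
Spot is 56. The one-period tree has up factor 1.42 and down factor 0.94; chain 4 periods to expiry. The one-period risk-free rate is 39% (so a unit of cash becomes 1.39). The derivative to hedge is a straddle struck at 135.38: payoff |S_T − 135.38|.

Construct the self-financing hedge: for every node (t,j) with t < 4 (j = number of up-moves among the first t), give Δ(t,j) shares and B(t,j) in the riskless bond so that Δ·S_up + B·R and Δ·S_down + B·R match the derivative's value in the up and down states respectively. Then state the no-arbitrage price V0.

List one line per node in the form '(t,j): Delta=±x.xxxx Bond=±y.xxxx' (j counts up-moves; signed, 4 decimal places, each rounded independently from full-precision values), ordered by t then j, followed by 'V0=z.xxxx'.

(0,0): Delta=0.8270 Bond=-26.1512
(1,0): Delta=-0.4475 Bond=30.7422
(1,1): Delta=0.8833 Bond=-40.8230
(2,0): Delta=-1.0000 Bond=70.0688
(2,1): Delta=-0.4231 Bond=40.9092
(2,2): Delta=0.9409 Bond=-63.2542
(3,0): Delta=-1.0000 Bond=97.3957
(3,1): Delta=-1.0000 Bond=97.3957
(3,2): Delta=-0.3977 Bond=54.1617
(3,3): Delta=1.0000 Bond=-97.3957
V0=20.1621

The replicating-portfolio and risk-neutral prices coincide; use p* = (1.39−0.94)/(1.42−0.94) = 0.9375 for the latter.
At expiry t=4: V(4,0)=91.6581, V(4,1)=69.3320, V(4,2)=35.6053, V(4,3)=15.3435, V(4,4)=92.3087
Node (3,0) S=46.5127: V=(p*·69.3320+(1−p*)·91.6581)/1.39=50.8830; Δ=(69.3320−91.6581)/(66.0480−43.7219)=-1.0000; B=V−Δ·S=97.3957
Node (3,1) S=70.2639: V=(p*·35.6053+(1−p*)·69.3320)/1.39=27.1318; Δ=(35.6053−69.3320)/(99.7747−66.0480)=-1.0000; B=V−Δ·S=97.3957
Node (3,2) S=106.1433: V=(p*·15.3435+(1−p*)·35.6053)/1.39=11.9495; Δ=(15.3435−35.6053)/(150.7235−99.7747)=-0.3977; B=V−Δ·S=54.1617
Node (3,3) S=160.3441: V=(p*·92.3087+(1−p*)·15.3435)/1.39=62.9484; Δ=(92.3087−15.3435)/(227.6887−150.7235)=1.0000; B=V−Δ·S=-97.3957
Node (2,0) S=49.4816: V=(p*·27.1318+(1−p*)·50.8830)/1.39=20.5872; Δ=(27.1318−50.8830)/(70.2639−46.5127)=-1.0000; B=V−Δ·S=70.0688
Node (2,1) S=74.7488: V=(p*·11.9495+(1−p*)·27.1318)/1.39=9.2794; Δ=(11.9495−27.1318)/(106.1433−70.2639)=-0.4231; B=V−Δ·S=40.9092
Node (2,2) S=112.9184: V=(p*·62.9484+(1−p*)·11.9495)/1.39=42.9935; Δ=(62.9484−11.9495)/(160.3441−106.1433)=0.9409; B=V−Δ·S=-63.2542
Node (1,0) S=52.6400: V=(p*·9.2794+(1−p*)·20.5872)/1.39=7.1843; Δ=(9.2794−20.5872)/(74.7488−49.4816)=-0.4475; B=V−Δ·S=30.7422
Node (1,1) S=79.5200: V=(p*·42.9935+(1−p*)·9.2794)/1.39=29.4147; Δ=(42.9935−9.2794)/(112.9184−74.7488)=0.8833; B=V−Δ·S=-40.8230
Node (0,0) S=56.0000: V=(p*·29.4147+(1−p*)·7.1843)/1.39=20.1621; Δ=(29.4147−7.1843)/(79.5200−52.6400)=0.8270; B=V−Δ·S=-26.1512
Check: Δ(0,0)·S0 + B(0,0) = 20.1621 = V0.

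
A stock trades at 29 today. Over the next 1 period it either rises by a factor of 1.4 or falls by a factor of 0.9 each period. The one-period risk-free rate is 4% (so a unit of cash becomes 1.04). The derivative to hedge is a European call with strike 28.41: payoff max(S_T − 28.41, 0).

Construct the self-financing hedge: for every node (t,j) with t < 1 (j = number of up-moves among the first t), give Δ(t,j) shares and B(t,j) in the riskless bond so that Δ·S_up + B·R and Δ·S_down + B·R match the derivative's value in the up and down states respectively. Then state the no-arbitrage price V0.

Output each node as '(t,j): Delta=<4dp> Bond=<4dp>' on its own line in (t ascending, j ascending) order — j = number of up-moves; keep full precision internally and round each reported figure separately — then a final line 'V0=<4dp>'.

Since d<R<u, set p* = (R−d)/(u−d) = 0.2800; price each node as the discounted p*-expectation of its children.
At expiry t=1: V(1,0)=0.0000, V(1,1)=12.1900
Node (0,0) S=29.0000: V=(p*·12.1900+(1−p*)·0.0000)/1.04=3.2819; Δ=(12.1900−0.0000)/(40.6000−26.1000)=0.8407; B=V−Δ·S=-21.0981
Self-financing check: at every node Δ·S+B equals the discounted successor values.

(0,0): Delta=0.8407 Bond=-21.0981
V0=3.2819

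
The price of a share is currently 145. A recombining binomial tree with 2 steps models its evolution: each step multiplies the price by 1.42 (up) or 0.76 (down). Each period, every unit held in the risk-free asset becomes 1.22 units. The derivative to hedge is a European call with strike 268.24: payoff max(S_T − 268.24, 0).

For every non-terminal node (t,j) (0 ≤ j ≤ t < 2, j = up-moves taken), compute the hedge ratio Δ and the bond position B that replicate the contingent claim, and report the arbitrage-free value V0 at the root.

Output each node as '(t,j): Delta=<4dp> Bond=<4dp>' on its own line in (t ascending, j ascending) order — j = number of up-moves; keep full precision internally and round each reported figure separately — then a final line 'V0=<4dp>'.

(0,0): Delta=0.1441 Bond=-13.0156
(1,0): Delta=0.0000 Bond=0.0000
(1,1): Delta=0.1776 Bond=-22.7830
V0=7.8779

Under the risk-neutral measure, an up-move has probability p* = (R−d)/(u−d) = 0.6970 and values discount at R = 1.22.
Terminal payoffs: V(2,0)=0.0000, V(2,1)=0.0000, V(2,2)=24.1380
  t=1,j=0: stock 110.2000 → up 156.4840 (V=0.0000), down 83.7520 (V=0.0000). Price 0.0000; hedge Δ=0.0000, bond B=0.0000.
  t=1,j=1: stock 205.9000 → up 292.3780 (V=24.1380), down 156.4840 (V=0.0000). Price 13.7897; hedge Δ=0.1776, bond B=-22.7830.
  t=0,j=0: stock 145.0000 → up 205.9000 (V=13.7897), down 110.2000 (V=0.0000). Price 7.8779; hedge Δ=0.1441, bond B=-13.0156.
The time-0 hedge costs 7.8779, which is the no-arbitrage price.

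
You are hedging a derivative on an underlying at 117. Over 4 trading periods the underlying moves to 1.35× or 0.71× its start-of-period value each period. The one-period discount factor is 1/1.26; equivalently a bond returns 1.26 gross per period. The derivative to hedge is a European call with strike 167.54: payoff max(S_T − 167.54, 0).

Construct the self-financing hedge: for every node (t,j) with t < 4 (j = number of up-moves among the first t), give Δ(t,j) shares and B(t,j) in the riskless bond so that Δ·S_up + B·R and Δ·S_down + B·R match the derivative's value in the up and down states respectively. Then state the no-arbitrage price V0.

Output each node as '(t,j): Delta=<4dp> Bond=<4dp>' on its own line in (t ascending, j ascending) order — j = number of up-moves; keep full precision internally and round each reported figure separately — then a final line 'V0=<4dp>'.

The replicating-portfolio and risk-neutral prices coincide; use p* = (1.26−0.71)/(1.35−0.71) = 0.8594 for the latter.
Terminal payoffs: V(4,0)=0.0000, V(4,1)=0.0000, V(4,2)=0.0000, V(4,3)=36.8434, V(4,4)=221.0762
(3,0): S=41.8756. Δ = (V_up−V_dn)/(S_up−S_dn) = (0.0000−0.0000)/(56.5320−29.7317) = 0.0000. V = [p*·0.0000 + (1−p*)·0.0000]/1.26 = 0.0000. B = V − Δ·S = 0.0000.
(3,1): S=79.6226. Δ = (V_up−V_dn)/(S_up−S_dn) = (0.0000−0.0000)/(107.4905−56.5320) = 0.0000. V = [p*·0.0000 + (1−p*)·0.0000]/1.26 = 0.0000. B = V − Δ·S = 0.0000.
(3,2): S=151.3951. Δ = (V_up−V_dn)/(S_up−S_dn) = (36.8434−0.0000)/(204.3834−107.4905) = 0.3802. V = [p*·36.8434 + (1−p*)·0.0000]/1.26 = 25.1288. B = V − Δ·S = -32.4390.
(3,3): S=287.8639. Δ = (V_up−V_dn)/(S_up−S_dn) = (221.0762−36.8434)/(388.6162−204.3834) = 1.0000. V = [p*·221.0762 + (1−p*)·36.8434]/1.26 = 154.8956. B = V − Δ·S = -132.9683.
(2,0): S=58.9797. Δ = (V_up−V_dn)/(S_up−S_dn) = (0.0000−0.0000)/(79.6226−41.8756) = 0.0000. V = [p*·0.0000 + (1−p*)·0.0000]/1.26 = 0.0000. B = V − Δ·S = 0.0000.
(2,1): S=112.1445. Δ = (V_up−V_dn)/(S_up−S_dn) = (25.1288−0.0000)/(151.3951−79.6226) = 0.3501. V = [p*·25.1288 + (1−p*)·0.0000]/1.26 = 17.1389. B = V − Δ·S = -22.1248.
(2,2): S=213.2325. Δ = (V_up−V_dn)/(S_up−S_dn) = (154.8956−25.1288)/(287.8639−151.3951) = 0.9509. V = [p*·154.8956 + (1−p*)·25.1288]/1.26 = 108.4501. B = V − Δ·S = -94.3106.
(1,0): S=83.0700. Δ = (V_up−V_dn)/(S_up−S_dn) = (17.1389−0.0000)/(112.1445−58.9797) = 0.3224. V = [p*·17.1389 + (1−p*)·0.0000]/1.26 = 11.6895. B = V − Δ·S = -15.0901.
(1,1): S=157.9500. Δ = (V_up−V_dn)/(S_up−S_dn) = (108.4501−17.1389)/(213.2325−112.1445) = 0.9033. V = [p*·108.4501 + (1−p*)·17.1389]/1.26 = 75.8805. B = V − Δ·S = -66.7932.
(0,0): S=117.0000. Δ = (V_up−V_dn)/(S_up−S_dn) = (75.8805−11.6895)/(157.9500−83.0700) = 0.8573. V = [p*·75.8805 + (1−p*)·11.6895]/1.26 = 53.0585. B = V − Δ·S = -47.2400.
Check: Δ(0,0)·S0 + B(0,0) = 53.0585 = V0.

(0,0): Delta=0.8573 Bond=-47.2400
(1,0): Delta=0.3224 Bond=-15.0901
(1,1): Delta=0.9033 Bond=-66.7932
(2,0): Delta=0.0000 Bond=0.0000
(2,1): Delta=0.3501 Bond=-22.1248
(2,2): Delta=0.9509 Bond=-94.3106
(3,0): Delta=0.0000 Bond=0.0000
(3,1): Delta=0.0000 Bond=0.0000
(3,2): Delta=0.3802 Bond=-32.4390
(3,3): Delta=1.0000 Bond=-132.9683
V0=53.0585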